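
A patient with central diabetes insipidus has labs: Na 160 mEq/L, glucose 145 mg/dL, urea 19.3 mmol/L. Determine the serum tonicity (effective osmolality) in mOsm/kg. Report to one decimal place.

Effective osmolality excludes urea (freely permeant across cell membranes):
2·Na + glucose/18
= 2·160 + 145/18
= 320 + 8.06
= 328.06 mOsm/kg

328.1 mOsm/kg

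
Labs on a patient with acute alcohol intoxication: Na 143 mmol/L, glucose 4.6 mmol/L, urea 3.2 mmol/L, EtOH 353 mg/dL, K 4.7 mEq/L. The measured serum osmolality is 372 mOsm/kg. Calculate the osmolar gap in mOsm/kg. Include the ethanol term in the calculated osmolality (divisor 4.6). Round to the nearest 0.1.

Calculated osmolality = 2·Na + glucose + urea + ethanol/4.6
= 2·143 + 4.6 + 3.2 + 353/4.6
= 286 + 4.60 + 3.20 + 76.74
= 370.54 mOsm/kg ≈ 370.5 mOsm/kg
Osmolar gap = measured − calculated = 372 − 370.5 = 1.5 mOsm/kg

1.5 mOsm/kg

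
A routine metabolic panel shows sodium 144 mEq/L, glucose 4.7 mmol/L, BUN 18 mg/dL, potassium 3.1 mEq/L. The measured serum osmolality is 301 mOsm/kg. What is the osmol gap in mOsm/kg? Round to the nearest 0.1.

Calculated osmolality = 2·Na + glucose + BUN/2.8
= 2·144 + 4.7 + 18/2.8
= 288 + 4.70 + 6.43
= 299.13 mOsm/kg ≈ 299.1 mOsm/kg
Osmolar gap = measured − calculated = 301 − 299.1 = 1.9 mOsm/kg

1.9 mOsm/kg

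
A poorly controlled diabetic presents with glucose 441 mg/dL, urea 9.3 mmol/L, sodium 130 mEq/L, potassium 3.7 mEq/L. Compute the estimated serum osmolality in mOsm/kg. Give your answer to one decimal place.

Calculated osmolality = 2·Na + glucose/18 + urea
= 2·130 + 441/18 + 9.3
= 260 + 24.50 + 9.30
= 293.8 mOsm/kg

293.8 mOsm/kg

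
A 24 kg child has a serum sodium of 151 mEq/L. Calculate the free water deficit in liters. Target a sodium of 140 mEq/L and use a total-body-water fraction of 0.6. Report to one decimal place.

1.1 L

TBW = 0.6 · 24 = 14.4 L
Free water deficit = TBW · (Na/140 − 1)
= 14.4 · (151/140 − 1)
= 14.4 · 0.0786
= 1.13 L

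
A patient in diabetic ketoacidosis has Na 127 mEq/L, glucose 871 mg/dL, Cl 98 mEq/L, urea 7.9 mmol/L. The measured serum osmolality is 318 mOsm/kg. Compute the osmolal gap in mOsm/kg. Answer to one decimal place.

7.7 mOsm/kg

Calculated osmolality = 2·Na + glucose/18 + urea
= 2·127 + 871/18 + 7.9
= 254 + 48.39 + 7.90
= 310.29 mOsm/kg ≈ 310.3 mOsm/kg
Osmolar gap = measured − calculated = 318 − 310.3 = 7.7 mOsm/kg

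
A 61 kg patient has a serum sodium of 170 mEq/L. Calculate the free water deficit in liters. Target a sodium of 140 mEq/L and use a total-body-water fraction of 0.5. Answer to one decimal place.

6.5 L

TBW = 0.5 · 61 = 30.5 L
Free water deficit = TBW · (Na/140 − 1)
= 30.5 · (170/140 − 1)
= 30.5 · 0.2143
= 6.54 L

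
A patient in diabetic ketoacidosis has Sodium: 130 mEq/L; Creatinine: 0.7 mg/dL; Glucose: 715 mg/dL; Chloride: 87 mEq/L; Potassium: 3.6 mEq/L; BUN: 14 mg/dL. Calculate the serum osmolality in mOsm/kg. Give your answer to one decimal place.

304.7 mOsm/kg

Calculated osmolality = 2·Na + glucose/18 + BUN/2.8
= 2·130 + 715/18 + 14/2.8
= 260 + 39.72 + 5
= 304.72 mOsm/kg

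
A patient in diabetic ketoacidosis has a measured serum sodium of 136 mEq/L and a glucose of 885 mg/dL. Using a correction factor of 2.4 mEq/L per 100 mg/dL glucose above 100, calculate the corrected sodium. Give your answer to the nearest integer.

Corrected Na = measured Na + 2.4 · (glucose − 100)/100
= 136 + 2.4 · (885 − 100)/100
= 136 + 18.8
= 154.8 mEq/L

155 mEq/L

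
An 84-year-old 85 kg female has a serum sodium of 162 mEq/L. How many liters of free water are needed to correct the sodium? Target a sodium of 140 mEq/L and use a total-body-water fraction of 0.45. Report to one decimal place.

6.0 L

TBW = 0.45 · 85 = 38.25 L
Free water deficit = TBW · (Na/140 − 1)
= 38.25 · (162/140 − 1)
= 38.25 · 0.1571
= 6.01 L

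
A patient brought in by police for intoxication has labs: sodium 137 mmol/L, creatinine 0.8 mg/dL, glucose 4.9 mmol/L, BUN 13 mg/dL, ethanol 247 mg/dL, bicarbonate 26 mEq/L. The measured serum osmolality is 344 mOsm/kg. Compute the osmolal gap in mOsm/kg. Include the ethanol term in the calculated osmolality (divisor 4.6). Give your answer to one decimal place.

6.8 mOsm/kg

Calculated osmolality = 2·Na + glucose + BUN/2.8 + ethanol/4.6
= 2·137 + 4.9 + 13/2.8 + 247/4.6
= 274 + 4.90 + 4.64 + 53.70
= 337.24 mOsm/kg ≈ 337.2 mOsm/kg
Osmolar gap = measured − calculated = 344 − 337.2 = 6.8 mOsm/kg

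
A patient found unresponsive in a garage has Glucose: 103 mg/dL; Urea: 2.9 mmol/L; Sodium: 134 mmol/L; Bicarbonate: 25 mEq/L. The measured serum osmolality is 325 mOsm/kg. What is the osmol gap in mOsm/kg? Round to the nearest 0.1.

48.4 mOsm/kg

Calculated osmolality = 2·Na + glucose/18 + urea
= 2·134 + 103/18 + 2.9
= 268 + 5.72 + 2.90
= 276.62 mOsm/kg ≈ 276.6 mOsm/kg
Osmolar gap = measured − calculated = 325 − 276.6 = 48.4 mOsm/kg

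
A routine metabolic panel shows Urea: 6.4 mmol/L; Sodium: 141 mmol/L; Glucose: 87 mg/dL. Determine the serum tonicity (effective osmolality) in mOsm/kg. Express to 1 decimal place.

286.8 mOsm/kg

Effective osmolality excludes urea (freely permeant across cell membranes):
2·Na + glucose/18
= 2·141 + 87/18
= 282 + 4.83
= 286.83 mOsm/kg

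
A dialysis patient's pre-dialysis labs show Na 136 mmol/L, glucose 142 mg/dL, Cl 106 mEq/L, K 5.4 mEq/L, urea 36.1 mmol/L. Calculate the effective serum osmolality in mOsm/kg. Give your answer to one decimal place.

279.9 mOsm/kg

Effective osmolality excludes urea (freely permeant across cell membranes):
2·Na + glucose/18
= 2·136 + 142/18
= 272 + 7.89
= 279.89 mOsm/kg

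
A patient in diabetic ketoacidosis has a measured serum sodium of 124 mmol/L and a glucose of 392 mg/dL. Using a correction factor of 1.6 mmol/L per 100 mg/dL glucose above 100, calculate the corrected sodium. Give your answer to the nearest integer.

129 mmol/L

Corrected Na = measured Na + 1.6 · (glucose − 100)/100
= 124 + 1.6 · (392 − 100)/100
= 124 + 4.7
= 128.7 mmol/L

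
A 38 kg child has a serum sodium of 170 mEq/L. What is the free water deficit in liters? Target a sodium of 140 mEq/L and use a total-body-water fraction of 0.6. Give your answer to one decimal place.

TBW = 0.6 · 38 = 22.8 L
Free water deficit = TBW · (Na/140 − 1)
= 22.8 · (170/140 − 1)
= 22.8 · 0.2143
= 4.89 L

4.9 L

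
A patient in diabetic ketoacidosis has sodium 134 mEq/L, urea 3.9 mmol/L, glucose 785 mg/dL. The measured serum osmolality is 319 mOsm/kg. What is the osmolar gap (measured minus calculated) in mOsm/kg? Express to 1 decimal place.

3.5 mOsm/kg

Calculated osmolality = 2·Na + glucose/18 + urea
= 2·134 + 785/18 + 3.9
= 268 + 43.61 + 3.90
= 315.51 mOsm/kg ≈ 315.5 mOsm/kg
Osmolar gap = measured − calculated = 319 − 315.5 = 3.5 mOsm/kg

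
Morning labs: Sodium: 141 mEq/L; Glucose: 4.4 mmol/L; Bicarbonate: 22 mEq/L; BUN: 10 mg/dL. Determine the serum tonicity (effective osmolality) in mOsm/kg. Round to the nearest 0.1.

286.4 mOsm/kg

Effective osmolality excludes urea (freely permeant across cell membranes):
2·Na + glucose
= 2·141 + 4.4
= 282 + 4.4
= 286.4 mOsm/kg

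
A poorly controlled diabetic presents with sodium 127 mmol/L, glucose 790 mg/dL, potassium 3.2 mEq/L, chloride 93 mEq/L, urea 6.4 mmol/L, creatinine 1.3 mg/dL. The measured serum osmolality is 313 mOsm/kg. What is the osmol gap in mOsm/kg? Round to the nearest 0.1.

Calculated osmolality = 2·Na + glucose/18 + urea
= 2·127 + 790/18 + 6.4
= 254 + 43.89 + 6.40
= 304.29 mOsm/kg ≈ 304.3 mOsm/kg
Osmolar gap = measured − calculated = 313 − 304.3 = 8.7 mOsm/kg

8.7 mOsm/kg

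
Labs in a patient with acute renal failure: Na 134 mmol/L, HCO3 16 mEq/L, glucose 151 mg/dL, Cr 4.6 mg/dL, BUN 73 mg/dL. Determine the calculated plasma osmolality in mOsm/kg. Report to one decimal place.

Calculated osmolality = 2·Na + glucose/18 + BUN/2.8
= 2·134 + 151/18 + 73/2.8
= 268 + 8.39 + 26.07
= 302.46 mOsm/kg

302.5 mOsm/kg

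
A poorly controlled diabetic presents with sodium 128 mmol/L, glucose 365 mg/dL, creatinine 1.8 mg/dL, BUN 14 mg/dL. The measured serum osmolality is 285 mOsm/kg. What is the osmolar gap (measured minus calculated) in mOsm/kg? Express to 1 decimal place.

Calculated osmolality = 2·Na + glucose/18 + BUN/2.8
= 2·128 + 365/18 + 14/2.8
= 256 + 20.28 + 5
= 281.28 mOsm/kg ≈ 281.3 mOsm/kg
Osmolar gap = measured − calculated = 285 − 281.3 = 3.7 mOsm/kg

3.7 mOsm/kg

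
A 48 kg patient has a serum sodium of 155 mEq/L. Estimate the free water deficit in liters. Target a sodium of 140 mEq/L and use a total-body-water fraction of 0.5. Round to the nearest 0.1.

TBW = 0.5 · 48 = 24 L
Free water deficit = TBW · (Na/140 − 1)
= 24 · (155/140 − 1)
= 24 · 0.1071
= 2.57 L

2.6 L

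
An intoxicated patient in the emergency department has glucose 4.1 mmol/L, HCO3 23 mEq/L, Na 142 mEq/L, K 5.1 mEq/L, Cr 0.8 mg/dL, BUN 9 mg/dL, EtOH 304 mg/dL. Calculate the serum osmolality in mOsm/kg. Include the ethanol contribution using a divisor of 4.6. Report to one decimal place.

Calculated osmolality = 2·Na + glucose + BUN/2.8 + ethanol/4.6
= 2·142 + 4.1 + 9/2.8 + 304/4.6
= 284 + 4.10 + 3.21 + 66.09
= 357.4 mOsm/kg

357.4 mOsm/kg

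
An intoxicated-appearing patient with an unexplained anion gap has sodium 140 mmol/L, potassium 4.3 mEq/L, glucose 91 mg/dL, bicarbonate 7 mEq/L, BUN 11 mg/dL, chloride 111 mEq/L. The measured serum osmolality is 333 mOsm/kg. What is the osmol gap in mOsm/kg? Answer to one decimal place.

Calculated osmolality = 2·Na + glucose/18 + BUN/2.8
= 2·140 + 91/18 + 11/2.8
= 280 + 5.06 + 3.93
= 288.99 mOsm/kg ≈ 289.0 mOsm/kg
Osmolar gap = measured − calculated = 333 − 289.0 = 44.0 mOsm/kg

44.0 mOsm/kg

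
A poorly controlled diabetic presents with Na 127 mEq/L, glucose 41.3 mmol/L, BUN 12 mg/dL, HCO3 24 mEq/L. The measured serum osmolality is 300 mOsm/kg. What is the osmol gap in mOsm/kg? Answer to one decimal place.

0.4 mOsm/kg

Calculated osmolality = 2·Na + glucose + BUN/2.8
= 2·127 + 41.3 + 12/2.8
= 254 + 41.30 + 4.29
= 299.59 mOsm/kg ≈ 299.6 mOsm/kg
Osmolar gap = measured − calculated = 300 − 299.6 = 0.4 mOsm/kg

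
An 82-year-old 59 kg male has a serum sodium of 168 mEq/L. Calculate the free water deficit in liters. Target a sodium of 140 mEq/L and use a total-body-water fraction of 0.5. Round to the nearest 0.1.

5.9 L

TBW = 0.5 · 59 = 29.5 L
Free water deficit = TBW · (Na/140 − 1)
= 29.5 · (168/140 − 1)
= 29.5 · 0.2
= 5.9 L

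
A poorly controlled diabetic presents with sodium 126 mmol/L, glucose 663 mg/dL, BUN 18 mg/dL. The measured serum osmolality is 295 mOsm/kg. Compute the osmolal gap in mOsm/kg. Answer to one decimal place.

-0.3 mOsm/kg

Calculated osmolality = 2·Na + glucose/18 + BUN/2.8
= 2·126 + 663/18 + 18/2.8
= 252 + 36.83 + 6.43
= 295.26 mOsm/kg ≈ 295.3 mOsm/kg
Osmolar gap = measured − calculated = 295 − 295.3 = -0.3 mOsm/kg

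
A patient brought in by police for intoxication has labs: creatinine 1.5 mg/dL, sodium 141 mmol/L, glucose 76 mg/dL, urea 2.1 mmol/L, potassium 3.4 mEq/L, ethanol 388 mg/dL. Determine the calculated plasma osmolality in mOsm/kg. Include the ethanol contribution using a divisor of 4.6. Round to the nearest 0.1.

Calculated osmolality = 2·Na + glucose/18 + urea + ethanol/4.6
= 2·141 + 76/18 + 2.1 + 388/4.6
= 282 + 4.22 + 2.10 + 84.35
= 372.67 mOsm/kg

372.7 mOsm/kg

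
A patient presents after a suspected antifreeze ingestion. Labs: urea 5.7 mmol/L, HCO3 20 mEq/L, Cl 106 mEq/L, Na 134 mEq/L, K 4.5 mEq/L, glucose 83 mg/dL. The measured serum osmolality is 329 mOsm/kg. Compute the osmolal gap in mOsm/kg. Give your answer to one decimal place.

Calculated osmolality = 2·Na + glucose/18 + urea
= 2·134 + 83/18 + 5.7
= 268 + 4.61 + 5.70
= 278.31 mOsm/kg ≈ 278.3 mOsm/kg
Osmolar gap = measured − calculated = 329 − 278.3 = 50.7 mOsm/kg

50.7 mOsm/kg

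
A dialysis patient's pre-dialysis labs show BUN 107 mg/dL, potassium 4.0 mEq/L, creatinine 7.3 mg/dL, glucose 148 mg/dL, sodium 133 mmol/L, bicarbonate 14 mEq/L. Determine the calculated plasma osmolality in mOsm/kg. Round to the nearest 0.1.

Calculated osmolality = 2·Na + glucose/18 + BUN/2.8
= 2·133 + 148/18 + 107/2.8
= 266 + 8.22 + 38.21
= 312.43 mOsm/kg

312.4 mOsm/kg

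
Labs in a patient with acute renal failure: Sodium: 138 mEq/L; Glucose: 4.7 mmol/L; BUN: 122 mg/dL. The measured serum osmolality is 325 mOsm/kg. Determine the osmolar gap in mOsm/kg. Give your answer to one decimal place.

0.7 mOsm/kg

Calculated osmolality = 2·Na + glucose + BUN/2.8
= 2·138 + 4.7 + 122/2.8
= 276 + 4.70 + 43.57
= 324.27 mOsm/kg ≈ 324.3 mOsm/kg
Osmolar gap = measured − calculated = 325 − 324.3 = 0.7 mOsm/kg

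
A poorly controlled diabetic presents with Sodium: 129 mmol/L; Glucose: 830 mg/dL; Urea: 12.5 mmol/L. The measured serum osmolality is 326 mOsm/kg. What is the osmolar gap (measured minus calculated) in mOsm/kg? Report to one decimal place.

Calculated osmolality = 2·Na + glucose/18 + urea
= 2·129 + 830/18 + 12.5
= 258 + 46.11 + 12.50
= 316.61 mOsm/kg ≈ 316.6 mOsm/kg
Osmolar gap = measured − calculated = 326 − 316.6 = 9.4 mOsm/kg

9.4 mOsm/kg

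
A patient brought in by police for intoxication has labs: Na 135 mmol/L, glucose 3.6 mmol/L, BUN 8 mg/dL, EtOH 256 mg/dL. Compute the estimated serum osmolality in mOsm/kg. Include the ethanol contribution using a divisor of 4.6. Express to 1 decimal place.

332.1 mOsm/kg

Calculated osmolality = 2·Na + glucose + BUN/2.8 + ethanol/4.6
= 2·135 + 3.6 + 8/2.8 + 256/4.6
= 270 + 3.60 + 2.86 + 55.65
= 332.11 mOsm/kg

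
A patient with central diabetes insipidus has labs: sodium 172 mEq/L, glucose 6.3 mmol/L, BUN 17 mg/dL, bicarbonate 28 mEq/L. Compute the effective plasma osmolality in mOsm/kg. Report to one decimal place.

350.3 mOsm/kg

Effective osmolality excludes urea (freely permeant across cell membranes):
2·Na + glucose
= 2·172 + 6.3
= 344 + 6.3
= 350.3 mOsm/kg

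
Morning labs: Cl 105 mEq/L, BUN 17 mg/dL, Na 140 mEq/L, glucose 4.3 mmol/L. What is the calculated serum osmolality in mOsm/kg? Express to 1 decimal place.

290.4 mOsm/kg

Calculated osmolality = 2·Na + glucose + BUN/2.8
= 2·140 + 4.3 + 17/2.8
= 280 + 4.30 + 6.07
= 290.37 mOsm/kg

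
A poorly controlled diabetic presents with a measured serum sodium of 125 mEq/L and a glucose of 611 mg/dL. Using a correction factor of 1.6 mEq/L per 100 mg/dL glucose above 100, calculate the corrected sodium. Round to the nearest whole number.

Corrected Na = measured Na + 1.6 · (glucose − 100)/100
= 125 + 1.6 · (611 − 100)/100
= 125 + 8.2
= 133.2 mEq/L

133 mEq/L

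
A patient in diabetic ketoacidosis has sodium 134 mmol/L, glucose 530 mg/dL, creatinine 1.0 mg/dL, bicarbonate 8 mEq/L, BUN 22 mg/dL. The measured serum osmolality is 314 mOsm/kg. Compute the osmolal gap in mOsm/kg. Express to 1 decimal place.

Calculated osmolality = 2·Na + glucose/18 + BUN/2.8
= 2·134 + 530/18 + 22/2.8
= 268 + 29.44 + 7.86
= 305.3 mOsm/kg ≈ 305.3 mOsm/kg
Osmolar gap = measured − calculated = 314 − 305.3 = 8.7 mOsm/kg

8.7 mOsm/kg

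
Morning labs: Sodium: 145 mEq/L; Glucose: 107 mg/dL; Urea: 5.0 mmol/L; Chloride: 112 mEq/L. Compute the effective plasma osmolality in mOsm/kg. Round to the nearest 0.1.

Effective osmolality excludes urea (freely permeant across cell membranes):
2·Na + glucose/18
= 2·145 + 107/18
= 290 + 5.94
= 295.94 mOsm/kg

295.9 mOsm/kg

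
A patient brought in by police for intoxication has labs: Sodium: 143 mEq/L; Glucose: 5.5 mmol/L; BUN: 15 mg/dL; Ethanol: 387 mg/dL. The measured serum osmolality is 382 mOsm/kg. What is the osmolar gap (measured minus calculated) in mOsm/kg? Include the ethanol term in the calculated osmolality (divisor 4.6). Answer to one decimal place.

Calculated osmolality = 2·Na + glucose + BUN/2.8 + ethanol/4.6
= 2·143 + 5.5 + 15/2.8 + 387/4.6
= 286 + 5.50 + 5.36 + 84.13
= 380.99 mOsm/kg ≈ 381.0 mOsm/kg
Osmolar gap = measured − calculated = 382 − 381.0 = 1.0 mOsm/kg

1.0 mOsm/kg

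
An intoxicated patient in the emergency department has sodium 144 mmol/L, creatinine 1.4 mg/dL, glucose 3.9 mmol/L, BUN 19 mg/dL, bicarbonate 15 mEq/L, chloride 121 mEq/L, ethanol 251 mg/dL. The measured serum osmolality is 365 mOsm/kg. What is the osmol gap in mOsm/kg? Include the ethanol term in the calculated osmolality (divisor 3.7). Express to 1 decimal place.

-1.5 mOsm/kg

Calculated osmolality = 2·Na + glucose + BUN/2.8 + ethanol/3.7
= 2·144 + 3.9 + 19/2.8 + 251/3.7
= 288 + 3.90 + 6.79 + 67.84
= 366.53 mOsm/kg ≈ 366.5 mOsm/kg
Osmolar gap = measured − calculated = 365 − 366.5 = -1.5 mOsm/kg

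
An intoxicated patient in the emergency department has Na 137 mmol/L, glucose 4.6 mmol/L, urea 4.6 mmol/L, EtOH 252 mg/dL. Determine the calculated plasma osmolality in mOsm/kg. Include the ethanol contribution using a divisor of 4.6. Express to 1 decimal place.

Calculated osmolality = 2·Na + glucose + urea + ethanol/4.6
= 2·137 + 4.6 + 4.6 + 252/4.6
= 274 + 4.60 + 4.60 + 54.78
= 337.98 mOsm/kg

338.0 mOsm/kg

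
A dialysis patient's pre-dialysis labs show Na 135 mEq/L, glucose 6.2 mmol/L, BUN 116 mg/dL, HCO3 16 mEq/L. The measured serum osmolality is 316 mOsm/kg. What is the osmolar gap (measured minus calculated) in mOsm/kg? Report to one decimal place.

Calculated osmolality = 2·Na + glucose + BUN/2.8
= 2·135 + 6.2 + 116/2.8
= 270 + 6.20 + 41.43
= 317.63 mOsm/kg ≈ 317.6 mOsm/kg
Osmolar gap = measured − calculated = 316 − 317.6 = -1.6 mOsm/kg

-1.6 mOsm/kg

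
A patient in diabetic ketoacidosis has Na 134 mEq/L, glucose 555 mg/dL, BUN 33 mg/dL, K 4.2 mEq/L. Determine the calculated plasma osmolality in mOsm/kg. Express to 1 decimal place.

Calculated osmolality = 2·Na + glucose/18 + BUN/2.8
= 2·134 + 555/18 + 33/2.8
= 268 + 30.83 + 11.79
= 310.62 mOsm/kg

310.6 mOsm/kg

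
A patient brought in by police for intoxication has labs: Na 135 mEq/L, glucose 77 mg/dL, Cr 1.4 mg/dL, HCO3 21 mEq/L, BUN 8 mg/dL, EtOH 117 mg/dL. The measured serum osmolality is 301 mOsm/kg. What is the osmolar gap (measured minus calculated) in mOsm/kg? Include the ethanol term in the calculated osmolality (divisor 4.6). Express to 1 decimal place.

Calculated osmolality = 2·Na + glucose/18 + BUN/2.8 + ethanol/4.6
= 2·135 + 77/18 + 8/2.8 + 117/4.6
= 270 + 4.28 + 2.86 + 25.43
= 302.57 mOsm/kg ≈ 302.6 mOsm/kg
Osmolar gap = measured − calculated = 301 − 302.6 = -1.6 mOsm/kg

-1.6 mOsm/kg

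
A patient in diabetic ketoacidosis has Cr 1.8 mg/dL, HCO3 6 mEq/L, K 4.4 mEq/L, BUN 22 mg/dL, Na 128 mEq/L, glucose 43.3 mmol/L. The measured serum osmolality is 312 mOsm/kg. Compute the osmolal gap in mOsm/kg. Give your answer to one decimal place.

4.8 mOsm/kg

Calculated osmolality = 2·Na + glucose + BUN/2.8
= 2·128 + 43.3 + 22/2.8
= 256 + 43.30 + 7.86
= 307.16 mOsm/kg ≈ 307.2 mOsm/kg
Osmolar gap = measured − calculated = 312 − 307.2 = 4.8 mOsm/kg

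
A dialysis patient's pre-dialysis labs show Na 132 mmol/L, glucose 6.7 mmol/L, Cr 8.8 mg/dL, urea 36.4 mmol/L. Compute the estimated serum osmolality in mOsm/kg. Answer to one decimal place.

Calculated osmolality = 2·Na + glucose + urea
= 2·132 + 6.7 + 36.4
= 264 + 6.70 + 36.40
= 307.1 mOsm/kg

307.1 mOsm/kg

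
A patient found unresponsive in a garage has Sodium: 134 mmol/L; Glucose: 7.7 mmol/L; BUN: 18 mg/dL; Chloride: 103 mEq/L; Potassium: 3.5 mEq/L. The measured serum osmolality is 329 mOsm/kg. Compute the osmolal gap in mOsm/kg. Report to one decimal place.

Calculated osmolality = 2·Na + glucose + BUN/2.8
= 2·134 + 7.7 + 18/2.8
= 268 + 7.70 + 6.43
= 282.13 mOsm/kg ≈ 282.1 mOsm/kg
Osmolar gap = measured − calculated = 329 − 282.1 = 46.9 mOsm/kg

46.9 mOsm/kg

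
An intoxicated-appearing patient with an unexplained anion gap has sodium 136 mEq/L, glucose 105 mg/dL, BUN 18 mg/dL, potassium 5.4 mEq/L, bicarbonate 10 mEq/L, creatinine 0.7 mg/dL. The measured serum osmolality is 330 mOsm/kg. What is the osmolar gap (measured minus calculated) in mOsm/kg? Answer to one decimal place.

Calculated osmolality = 2·Na + glucose/18 + BUN/2.8
= 2·136 + 105/18 + 18/2.8
= 272 + 5.83 + 6.43
= 284.26 mOsm/kg ≈ 284.3 mOsm/kg
Osmolar gap = measured − calculated = 330 − 284.3 = 45.7 mOsm/kg

45.7 mOsm/kg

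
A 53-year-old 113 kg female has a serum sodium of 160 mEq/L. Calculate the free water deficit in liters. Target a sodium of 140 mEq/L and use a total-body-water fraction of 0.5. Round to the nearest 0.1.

8.1 L

TBW = 0.5 · 113 = 56.5 L
Free water deficit = TBW · (Na/140 − 1)
= 56.5 · (160/140 − 1)
= 56.5 · 0.1429
= 8.07 L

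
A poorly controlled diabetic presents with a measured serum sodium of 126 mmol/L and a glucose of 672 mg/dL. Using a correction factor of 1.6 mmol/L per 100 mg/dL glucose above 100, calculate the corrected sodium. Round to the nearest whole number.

Corrected Na = measured Na + 1.6 · (glucose − 100)/100
= 126 + 1.6 · (672 − 100)/100
= 126 + 9.2
= 135.2 mmol/L

135 mmol/L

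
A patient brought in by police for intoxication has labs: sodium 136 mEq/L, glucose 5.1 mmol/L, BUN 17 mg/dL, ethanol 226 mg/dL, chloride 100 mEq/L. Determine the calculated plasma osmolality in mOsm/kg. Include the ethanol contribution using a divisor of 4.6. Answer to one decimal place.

Calculated osmolality = 2·Na + glucose + BUN/2.8 + ethanol/4.6
= 2·136 + 5.1 + 17/2.8 + 226/4.6
= 272 + 5.10 + 6.07 + 49.13
= 332.3 mOsm/kg

332.3 mOsm/kg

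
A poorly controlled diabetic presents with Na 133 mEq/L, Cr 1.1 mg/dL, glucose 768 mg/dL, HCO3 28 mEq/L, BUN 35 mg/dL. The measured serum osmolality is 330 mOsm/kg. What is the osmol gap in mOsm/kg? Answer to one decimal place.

Calculated osmolality = 2·Na + glucose/18 + BUN/2.8
= 2·133 + 768/18 + 35/2.8
= 266 + 42.67 + 12.50
= 321.17 mOsm/kg ≈ 321.2 mOsm/kg
Osmolar gap = measured − calculated = 330 − 321.2 = 8.8 mOsm/kg

8.8 mOsm/kg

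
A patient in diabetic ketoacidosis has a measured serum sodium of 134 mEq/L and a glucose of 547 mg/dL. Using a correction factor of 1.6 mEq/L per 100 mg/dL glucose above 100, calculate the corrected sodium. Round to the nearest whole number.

Corrected Na = measured Na + 1.6 · (glucose − 100)/100
= 134 + 1.6 · (547 − 100)/100
= 134 + 7.2
= 141.2 mEq/L

141 mEq/L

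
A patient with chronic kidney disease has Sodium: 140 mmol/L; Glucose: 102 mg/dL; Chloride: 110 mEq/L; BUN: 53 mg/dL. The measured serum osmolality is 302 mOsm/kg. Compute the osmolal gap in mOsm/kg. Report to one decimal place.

Calculated osmolality = 2·Na + glucose/18 + BUN/2.8
= 2·140 + 102/18 + 53/2.8
= 280 + 5.67 + 18.93
= 304.6 mOsm/kg ≈ 304.6 mOsm/kg
Osmolar gap = measured − calculated = 302 − 304.6 = -2.6 mOsm/kg

-2.6 mOsm/kg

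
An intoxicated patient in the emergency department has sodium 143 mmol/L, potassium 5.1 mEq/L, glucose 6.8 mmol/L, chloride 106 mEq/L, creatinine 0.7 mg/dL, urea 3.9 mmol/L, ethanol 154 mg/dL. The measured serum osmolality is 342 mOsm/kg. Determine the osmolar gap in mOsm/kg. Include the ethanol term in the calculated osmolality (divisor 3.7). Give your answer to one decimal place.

3.7 mOsm/kg

Calculated osmolality = 2·Na + glucose + urea + ethanol/3.7
= 2·143 + 6.8 + 3.9 + 154/3.7
= 286 + 6.80 + 3.90 + 41.62
= 338.32 mOsm/kg ≈ 338.3 mOsm/kg
Osmolar gap = measured − calculated = 342 − 338.3 = 3.7 mOsm/kg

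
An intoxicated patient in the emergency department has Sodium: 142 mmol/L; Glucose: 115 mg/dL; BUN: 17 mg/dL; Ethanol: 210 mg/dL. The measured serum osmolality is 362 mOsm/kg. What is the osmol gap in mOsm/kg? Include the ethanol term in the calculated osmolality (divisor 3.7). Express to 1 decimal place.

Calculated osmolality = 2·Na + glucose/18 + BUN/2.8 + ethanol/3.7
= 2·142 + 115/18 + 17/2.8 + 210/3.7
= 284 + 6.39 + 6.07 + 56.76
= 353.22 mOsm/kg ≈ 353.2 mOsm/kg
Osmolar gap = measured − calculated = 362 − 353.2 = 8.8 mOsm/kg

8.8 mOsm/kg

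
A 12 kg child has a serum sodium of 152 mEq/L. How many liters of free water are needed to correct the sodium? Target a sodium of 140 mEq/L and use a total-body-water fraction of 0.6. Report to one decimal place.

TBW = 0.6 · 12 = 7.2 L
Free water deficit = TBW · (Na/140 − 1)
= 7.2 · (152/140 − 1)
= 7.2 · 0.0857
= 0.62 L

0.6 L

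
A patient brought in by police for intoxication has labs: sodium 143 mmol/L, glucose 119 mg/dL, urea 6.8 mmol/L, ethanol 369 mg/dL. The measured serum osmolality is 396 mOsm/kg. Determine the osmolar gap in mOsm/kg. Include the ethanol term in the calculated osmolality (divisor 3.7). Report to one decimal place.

Calculated osmolality = 2·Na + glucose/18 + urea + ethanol/3.7
= 2·143 + 119/18 + 6.8 + 369/3.7
= 286 + 6.61 + 6.80 + 99.73
= 399.14 mOsm/kg ≈ 399.1 mOsm/kg
Osmolar gap = measured − calculated = 396 − 399.1 = -3.1 mOsm/kg

-3.1 mOsm/kg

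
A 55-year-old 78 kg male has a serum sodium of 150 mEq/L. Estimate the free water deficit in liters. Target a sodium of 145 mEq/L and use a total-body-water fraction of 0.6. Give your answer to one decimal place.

TBW = 0.6 · 78 = 46.8 L
Free water deficit = TBW · (Na/145 − 1)
= 46.8 · (150/145 − 1)
= 46.8 · 0.0345
= 1.61 L

1.6 L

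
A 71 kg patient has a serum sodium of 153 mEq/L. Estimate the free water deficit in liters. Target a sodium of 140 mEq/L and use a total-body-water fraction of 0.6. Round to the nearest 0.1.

4.0 L

TBW = 0.6 · 71 = 42.6 L
Free water deficit = TBW · (Na/140 − 1)
= 42.6 · (153/140 − 1)
= 42.6 · 0.0929
= 3.96 L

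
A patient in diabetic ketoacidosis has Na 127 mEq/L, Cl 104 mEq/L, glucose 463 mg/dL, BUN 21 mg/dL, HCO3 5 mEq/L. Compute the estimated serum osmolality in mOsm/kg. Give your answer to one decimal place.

Calculated osmolality = 2·Na + glucose/18 + BUN/2.8
= 2·127 + 463/18 + 21/2.8
= 254 + 25.72 + 7.50
= 287.22 mOsm/kg

287.2 mOsm/kg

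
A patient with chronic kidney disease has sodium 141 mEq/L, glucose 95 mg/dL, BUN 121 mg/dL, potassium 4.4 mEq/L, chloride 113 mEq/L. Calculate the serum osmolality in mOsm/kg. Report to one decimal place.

330.5 mOsm/kg

Calculated osmolality = 2·Na + glucose/18 + BUN/2.8
= 2·141 + 95/18 + 121/2.8
= 282 + 5.28 + 43.21
= 330.49 mOsm/kg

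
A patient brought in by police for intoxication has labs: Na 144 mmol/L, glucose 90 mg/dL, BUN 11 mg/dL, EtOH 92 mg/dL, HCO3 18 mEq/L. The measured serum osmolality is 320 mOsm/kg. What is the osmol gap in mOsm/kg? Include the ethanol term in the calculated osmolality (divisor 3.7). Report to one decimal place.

Calculated osmolality = 2·Na + glucose/18 + BUN/2.8 + ethanol/3.7
= 2·144 + 90/18 + 11/2.8 + 92/3.7
= 288 + 5 + 3.93 + 24.86
= 321.79 mOsm/kg ≈ 321.8 mOsm/kg
Osmolar gap = measured − calculated = 320 − 321.8 = -1.8 mOsm/kg

-1.8 mOsm/kg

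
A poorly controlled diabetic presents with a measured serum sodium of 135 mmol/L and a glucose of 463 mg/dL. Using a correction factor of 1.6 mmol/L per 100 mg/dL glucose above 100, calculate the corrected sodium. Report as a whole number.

Corrected Na = measured Na + 1.6 · (glucose − 100)/100
= 135 + 1.6 · (463 − 100)/100
= 135 + 5.8
= 140.8 mmol/L

141 mmol/L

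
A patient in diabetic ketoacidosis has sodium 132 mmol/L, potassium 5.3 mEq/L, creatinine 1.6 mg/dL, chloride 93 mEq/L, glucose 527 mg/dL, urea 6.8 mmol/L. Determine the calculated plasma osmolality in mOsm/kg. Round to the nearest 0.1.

300.1 mOsm/kg

Calculated osmolality = 2·Na + glucose/18 + urea
= 2·132 + 527/18 + 6.8
= 264 + 29.28 + 6.80
= 300.08 mOsm/kg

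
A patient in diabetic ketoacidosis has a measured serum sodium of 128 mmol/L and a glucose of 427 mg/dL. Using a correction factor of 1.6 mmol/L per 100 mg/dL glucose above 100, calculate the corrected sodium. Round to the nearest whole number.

Corrected Na = measured Na + 1.6 · (glucose − 100)/100
= 128 + 1.6 · (427 − 100)/100
= 128 + 5.2
= 133.2 mmol/L

133 mmol/L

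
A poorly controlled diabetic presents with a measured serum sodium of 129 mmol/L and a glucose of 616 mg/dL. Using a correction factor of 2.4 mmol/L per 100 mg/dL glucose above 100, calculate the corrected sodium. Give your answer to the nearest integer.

141 mmol/L

Corrected Na = measured Na + 2.4 · (glucose − 100)/100
= 129 + 2.4 · (616 − 100)/100
= 129 + 12.4
= 141.4 mmol/L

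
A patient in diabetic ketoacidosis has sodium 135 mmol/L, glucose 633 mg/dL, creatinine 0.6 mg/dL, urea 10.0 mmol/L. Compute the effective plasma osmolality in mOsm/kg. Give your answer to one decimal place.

Effective osmolality excludes urea (freely permeant across cell membranes):
2·Na + glucose/18
= 2·135 + 633/18
= 270 + 35.17
= 305.17 mOsm/kg

305.2 mOsm/kg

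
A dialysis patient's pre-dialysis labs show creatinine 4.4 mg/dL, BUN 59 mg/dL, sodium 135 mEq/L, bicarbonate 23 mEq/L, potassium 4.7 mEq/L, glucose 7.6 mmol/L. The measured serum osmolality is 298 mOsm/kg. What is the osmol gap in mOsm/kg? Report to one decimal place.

Calculated osmolality = 2·Na + glucose + BUN/2.8
= 2·135 + 7.6 + 59/2.8
= 270 + 7.60 + 21.07
= 298.67 mOsm/kg ≈ 298.7 mOsm/kg
Osmolar gap = measured − calculated = 298 − 298.7 = -0.7 mOsm/kg

-0.7 mOsm/kg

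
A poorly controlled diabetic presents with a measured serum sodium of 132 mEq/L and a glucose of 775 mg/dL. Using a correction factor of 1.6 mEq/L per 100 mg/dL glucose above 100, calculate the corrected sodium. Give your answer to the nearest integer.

143 mEq/L

Corrected Na = measured Na + 1.6 · (glucose − 100)/100
= 132 + 1.6 · (775 − 100)/100
= 132 + 10.8
= 142.8 mEq/L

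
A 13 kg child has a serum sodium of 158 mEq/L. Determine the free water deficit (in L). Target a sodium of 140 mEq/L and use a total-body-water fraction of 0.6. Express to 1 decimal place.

TBW = 0.6 · 13 = 7.8 L
Free water deficit = TBW · (Na/140 − 1)
= 7.8 · (158/140 − 1)
= 7.8 · 0.1286
= 1 L

1.0 L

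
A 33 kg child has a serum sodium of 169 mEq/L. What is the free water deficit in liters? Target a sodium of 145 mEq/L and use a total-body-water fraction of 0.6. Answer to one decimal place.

3.3 L

TBW = 0.6 · 33 = 19.8 L
Free water deficit = TBW · (Na/145 − 1)
= 19.8 · (169/145 − 1)
= 19.8 · 0.1655
= 3.28 L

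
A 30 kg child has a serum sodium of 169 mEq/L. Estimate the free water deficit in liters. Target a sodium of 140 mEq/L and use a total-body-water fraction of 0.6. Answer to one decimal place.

3.7 L

TBW = 0.6 · 30 = 18 L
Free water deficit = TBW · (Na/140 − 1)
= 18 · (169/140 − 1)
= 18 · 0.2071
= 3.73 L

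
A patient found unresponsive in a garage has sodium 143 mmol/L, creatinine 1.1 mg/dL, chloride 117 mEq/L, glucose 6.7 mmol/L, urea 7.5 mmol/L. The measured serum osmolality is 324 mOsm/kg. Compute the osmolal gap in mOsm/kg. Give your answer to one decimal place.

Calculated osmolality = 2·Na + glucose + urea
= 2·143 + 6.7 + 7.5
= 286 + 6.70 + 7.50
= 300.2 mOsm/kg ≈ 300.2 mOsm/kg
Osmolar gap = measured − calculated = 324 − 300.2 = 23.8 mOsm/kg

23.8 mOsm/kg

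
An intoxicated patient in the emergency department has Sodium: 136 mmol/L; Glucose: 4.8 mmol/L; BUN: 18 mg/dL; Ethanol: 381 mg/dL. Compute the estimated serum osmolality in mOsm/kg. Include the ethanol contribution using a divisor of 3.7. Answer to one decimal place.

Calculated osmolality = 2·Na + glucose + BUN/2.8 + ethanol/3.7
= 2·136 + 4.8 + 18/2.8 + 381/3.7
= 272 + 4.80 + 6.43 + 102.97
= 386.2 mOsm/kg

386.2 mOsm/kg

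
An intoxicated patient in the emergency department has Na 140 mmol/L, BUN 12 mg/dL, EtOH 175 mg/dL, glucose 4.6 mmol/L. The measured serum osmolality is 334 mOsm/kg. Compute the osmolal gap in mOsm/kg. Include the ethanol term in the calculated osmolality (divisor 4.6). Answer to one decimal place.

Calculated osmolality = 2·Na + glucose + BUN/2.8 + ethanol/4.6
= 2·140 + 4.6 + 12/2.8 + 175/4.6
= 280 + 4.60 + 4.29 + 38.04
= 326.93 mOsm/kg ≈ 326.9 mOsm/kg
Osmolar gap = measured − calculated = 334 − 326.9 = 7.1 mOsm/kg

7.1 mOsm/kg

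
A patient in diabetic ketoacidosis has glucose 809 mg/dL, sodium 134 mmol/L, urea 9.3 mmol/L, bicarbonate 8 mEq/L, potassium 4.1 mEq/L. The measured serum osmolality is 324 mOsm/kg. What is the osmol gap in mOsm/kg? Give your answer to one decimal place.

1.8 mOsm/kg

Calculated osmolality = 2·Na + glucose/18 + urea
= 2·134 + 809/18 + 9.3
= 268 + 44.94 + 9.30
= 322.24 mOsm/kg ≈ 322.2 mOsm/kg
Osmolar gap = measured − calculated = 324 − 322.2 = 1.8 mOsm/kg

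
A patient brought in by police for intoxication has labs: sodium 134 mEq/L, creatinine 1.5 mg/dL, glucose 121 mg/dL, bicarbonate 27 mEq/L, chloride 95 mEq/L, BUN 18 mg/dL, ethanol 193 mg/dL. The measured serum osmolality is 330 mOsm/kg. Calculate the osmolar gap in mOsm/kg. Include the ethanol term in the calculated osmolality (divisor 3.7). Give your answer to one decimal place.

-3.3 mOsm/kg

Calculated osmolality = 2·Na + glucose/18 + BUN/2.8 + ethanol/3.7
= 2·134 + 121/18 + 18/2.8 + 193/3.7
= 268 + 6.72 + 6.43 + 52.16
= 333.31 mOsm/kg ≈ 333.3 mOsm/kg
Osmolar gap = measured − calculated = 330 − 333.3 = -3.3 mOsm/kg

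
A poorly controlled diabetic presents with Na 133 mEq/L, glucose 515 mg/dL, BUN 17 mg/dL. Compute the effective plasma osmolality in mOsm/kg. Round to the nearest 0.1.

Effective osmolality excludes urea (freely permeant across cell membranes):
2·Na + glucose/18
= 2·133 + 515/18
= 266 + 28.61
= 294.61 mOsm/kg

294.6 mOsm/kg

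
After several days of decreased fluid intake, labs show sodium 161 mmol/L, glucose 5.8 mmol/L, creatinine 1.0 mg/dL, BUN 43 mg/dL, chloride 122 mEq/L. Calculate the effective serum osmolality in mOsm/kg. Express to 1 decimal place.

Effective osmolality excludes urea (freely permeant across cell membranes):
2·Na + glucose
= 2·161 + 5.8
= 322 + 5.8
= 327.8 mOsm/kg

327.8 mOsm/kg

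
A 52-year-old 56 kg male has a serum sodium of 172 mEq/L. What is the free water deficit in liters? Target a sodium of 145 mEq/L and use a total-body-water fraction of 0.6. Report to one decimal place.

TBW = 0.6 · 56 = 33.6 L
Free water deficit = TBW · (Na/145 − 1)
= 33.6 · (172/145 − 1)
= 33.6 · 0.1862
= 6.26 L

6.3 L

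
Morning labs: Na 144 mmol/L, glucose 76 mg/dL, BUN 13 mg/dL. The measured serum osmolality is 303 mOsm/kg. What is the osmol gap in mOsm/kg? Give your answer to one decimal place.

6.1 mOsm/kg

Calculated osmolality = 2·Na + glucose/18 + BUN/2.8
= 2·144 + 76/18 + 13/2.8
= 288 + 4.22 + 4.64
= 296.86 mOsm/kg ≈ 296.9 mOsm/kg
Osmolar gap = measured − calculated = 303 − 296.9 = 6.1 mOsm/kg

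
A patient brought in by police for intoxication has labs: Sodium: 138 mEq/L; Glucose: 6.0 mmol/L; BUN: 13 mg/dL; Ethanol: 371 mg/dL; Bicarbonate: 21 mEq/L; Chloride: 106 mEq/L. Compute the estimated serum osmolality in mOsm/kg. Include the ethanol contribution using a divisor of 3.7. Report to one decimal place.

Calculated osmolality = 2·Na + glucose + BUN/2.8 + ethanol/3.7
= 2·138 + 6 + 13/2.8 + 371/3.7
= 276 + 6 + 4.64 + 100.27
= 386.91 mOsm/kg

386.9 mOsm/kg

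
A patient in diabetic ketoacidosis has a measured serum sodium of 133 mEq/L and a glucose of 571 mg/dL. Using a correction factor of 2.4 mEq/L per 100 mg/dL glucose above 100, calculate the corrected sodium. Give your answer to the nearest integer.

144 mEq/L

Corrected Na = measured Na + 2.4 · (glucose − 100)/100
= 133 + 2.4 · (571 − 100)/100
= 133 + 11.3
= 144.3 mEq/L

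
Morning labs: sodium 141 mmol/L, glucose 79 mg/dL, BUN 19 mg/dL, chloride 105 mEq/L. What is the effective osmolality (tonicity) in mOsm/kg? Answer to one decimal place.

Effective osmolality excludes urea (freely permeant across cell membranes):
2·Na + glucose/18
= 2·141 + 79/18
= 282 + 4.39
= 286.39 mOsm/kg

286.4 mOsm/kg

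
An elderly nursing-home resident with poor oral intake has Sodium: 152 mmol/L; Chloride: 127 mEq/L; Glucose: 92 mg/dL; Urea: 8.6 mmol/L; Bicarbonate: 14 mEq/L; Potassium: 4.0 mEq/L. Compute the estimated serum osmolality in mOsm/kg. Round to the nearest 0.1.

317.7 mOsm/kg

Calculated osmolality = 2·Na + glucose/18 + urea
= 2·152 + 92/18 + 8.6
= 304 + 5.11 + 8.60
= 317.71 mOsm/kg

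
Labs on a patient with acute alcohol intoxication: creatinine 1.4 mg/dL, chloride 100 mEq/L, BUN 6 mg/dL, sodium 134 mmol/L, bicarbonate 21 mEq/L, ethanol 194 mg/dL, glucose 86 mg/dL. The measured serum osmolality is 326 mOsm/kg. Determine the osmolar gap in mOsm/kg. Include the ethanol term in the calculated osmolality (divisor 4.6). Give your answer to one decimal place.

Calculated osmolality = 2·Na + glucose/18 + BUN/2.8 + ethanol/4.6
= 2·134 + 86/18 + 6/2.8 + 194/4.6
= 268 + 4.78 + 2.14 + 42.17
= 317.09 mOsm/kg ≈ 317.1 mOsm/kg
Osmolar gap = measured − calculated = 326 − 317.1 = 8.9 mOsm/kg

8.9 mOsm/kg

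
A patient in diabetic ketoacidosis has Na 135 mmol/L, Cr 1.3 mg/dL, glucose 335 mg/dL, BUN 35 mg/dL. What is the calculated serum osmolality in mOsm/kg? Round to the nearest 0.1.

Calculated osmolality = 2·Na + glucose/18 + BUN/2.8
= 2·135 + 335/18 + 35/2.8
= 270 + 18.61 + 12.50
= 301.11 mOsm/kg

301.1 mOsm/kg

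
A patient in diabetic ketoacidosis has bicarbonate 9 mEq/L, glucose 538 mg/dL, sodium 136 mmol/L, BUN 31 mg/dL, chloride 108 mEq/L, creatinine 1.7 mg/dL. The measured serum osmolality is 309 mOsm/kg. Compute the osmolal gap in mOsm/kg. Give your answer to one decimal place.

-4.0 mOsm/kg

Calculated osmolality = 2·Na + glucose/18 + BUN/2.8
= 2·136 + 538/18 + 31/2.8
= 272 + 29.89 + 11.07
= 312.96 mOsm/kg ≈ 313.0 mOsm/kg
Osmolar gap = measured − calculated = 309 − 313.0 = -4.0 mOsm/kg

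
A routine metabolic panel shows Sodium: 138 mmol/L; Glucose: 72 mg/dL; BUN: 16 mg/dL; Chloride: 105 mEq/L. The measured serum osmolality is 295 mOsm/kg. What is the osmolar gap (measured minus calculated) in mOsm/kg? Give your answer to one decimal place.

Calculated osmolality = 2·Na + glucose/18 + BUN/2.8
= 2·138 + 72/18 + 16/2.8
= 276 + 4 + 5.71
= 285.71 mOsm/kg ≈ 285.7 mOsm/kg
Osmolar gap = measured − calculated = 295 − 285.7 = 9.3 mOsm/kg

9.3 mOsm/kg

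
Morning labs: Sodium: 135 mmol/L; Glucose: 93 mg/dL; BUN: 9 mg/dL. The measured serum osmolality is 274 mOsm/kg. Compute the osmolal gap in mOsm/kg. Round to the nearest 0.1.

-4.4 mOsm/kg

Calculated osmolality = 2·Na + glucose/18 + BUN/2.8
= 2·135 + 93/18 + 9/2.8
= 270 + 5.17 + 3.21
= 278.38 mOsm/kg ≈ 278.4 mOsm/kg
Osmolar gap = measured − calculated = 274 − 278.4 = -4.4 mOsm/kg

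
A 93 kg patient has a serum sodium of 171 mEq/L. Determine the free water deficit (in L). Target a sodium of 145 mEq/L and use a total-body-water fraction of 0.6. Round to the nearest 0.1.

TBW = 0.6 · 93 = 55.8 L
Free water deficit = TBW · (Na/145 − 1)
= 55.8 · (171/145 − 1)
= 55.8 · 0.1793
= 10 L

10.0 L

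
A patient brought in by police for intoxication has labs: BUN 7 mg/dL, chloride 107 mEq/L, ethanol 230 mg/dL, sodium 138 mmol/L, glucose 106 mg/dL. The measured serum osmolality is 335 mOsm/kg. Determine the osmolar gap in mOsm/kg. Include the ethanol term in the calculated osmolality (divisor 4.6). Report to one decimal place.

0.6 mOsm/kg

Calculated osmolality = 2·Na + glucose/18 + BUN/2.8 + ethanol/4.6
= 2·138 + 106/18 + 7/2.8 + 230/4.6
= 276 + 5.89 + 2.50 + 50
= 334.39 mOsm/kg ≈ 334.4 mOsm/kg
Osmolar gap = measured − calculated = 335 − 334.4 = 0.6 mOsm/kg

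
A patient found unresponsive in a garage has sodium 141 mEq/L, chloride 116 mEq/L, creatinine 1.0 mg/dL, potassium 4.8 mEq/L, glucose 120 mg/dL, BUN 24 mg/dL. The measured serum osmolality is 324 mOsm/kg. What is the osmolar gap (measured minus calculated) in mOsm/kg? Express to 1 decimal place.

Calculated osmolality = 2·Na + glucose/18 + BUN/2.8
= 2·141 + 120/18 + 24/2.8
= 282 + 6.67 + 8.57
= 297.24 mOsm/kg ≈ 297.2 mOsm/kg
Osmolar gap = measured − calculated = 324 − 297.2 = 26.8 mOsm/kg

26.8 mOsm/kg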